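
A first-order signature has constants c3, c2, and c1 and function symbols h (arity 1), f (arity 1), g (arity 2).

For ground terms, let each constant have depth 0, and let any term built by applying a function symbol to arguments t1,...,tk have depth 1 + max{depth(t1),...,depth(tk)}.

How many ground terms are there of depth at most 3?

132498

Write N_k for the number of ground terms of depth ≤ k. A term of depth ≤ k is either a constant or a function symbol applied to arguments of depth ≤ k−1, so N_k = 3 + N_{k-1} + N_{k-1} + N_{k-1}^2.
N_0 = 3
N_1 = 3 + 3 + 3 + 3^2 = 18
N_2 = 3 + 18 + 18 + 18^2 = 363
N_3 = 3 + 363 + 363 + 363^2 = 132498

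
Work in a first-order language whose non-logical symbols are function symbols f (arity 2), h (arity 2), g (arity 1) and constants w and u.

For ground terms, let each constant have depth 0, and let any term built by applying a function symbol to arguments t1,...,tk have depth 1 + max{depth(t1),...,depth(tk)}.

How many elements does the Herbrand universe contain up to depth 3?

182712

Write N_k for the number of ground terms of depth ≤ k. A term of depth ≤ k is either a constant or a function symbol applied to arguments of depth ≤ k−1, so N_k = 2 + N_{k-1}^2 + N_{k-1}^2 + N_{k-1}.
N_0 = 2
N_1 = 2 + 2^2 + 2^2 + 2 = 12
N_2 = 2 + 12^2 + 12^2 + 12 = 302
N_3 = 2 + 302^2 + 302^2 + 302 = 182712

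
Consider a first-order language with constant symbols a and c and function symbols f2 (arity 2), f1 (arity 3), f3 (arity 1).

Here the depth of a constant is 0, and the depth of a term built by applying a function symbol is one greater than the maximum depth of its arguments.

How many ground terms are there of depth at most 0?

2

If N_k denotes the number of depth-≤k ground terms, the 2 constants give N_0 = 2, and each function symbol of arity r contributes N_{k-1}^r new terms at level k: N_k = 2 + N_{k-1}^2 + N_{k-1}^3 + N_{k-1}.
N_0 = 2
Explicitly: a, c.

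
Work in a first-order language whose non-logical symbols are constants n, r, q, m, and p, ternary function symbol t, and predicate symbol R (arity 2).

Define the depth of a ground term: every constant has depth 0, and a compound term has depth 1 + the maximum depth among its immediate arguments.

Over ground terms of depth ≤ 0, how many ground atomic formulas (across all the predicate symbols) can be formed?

25

First count ground terms of depth ≤ 0.
Count level by level. With function symbols t/3, the terms of depth ≤ k are the 5 constants together with each function applied to depth-≤(k−1) tuples, so N_k = 5 + N_{k-1}^3.
N_0 = 5
Explicitly: n, r, q, m, p.
So |H| = 5.
Each predicate of arity r yields |H|^r ground atoms (one per choice of an r-tuple from H):
  R: 5^2 = 25
Total ground atoms: 25.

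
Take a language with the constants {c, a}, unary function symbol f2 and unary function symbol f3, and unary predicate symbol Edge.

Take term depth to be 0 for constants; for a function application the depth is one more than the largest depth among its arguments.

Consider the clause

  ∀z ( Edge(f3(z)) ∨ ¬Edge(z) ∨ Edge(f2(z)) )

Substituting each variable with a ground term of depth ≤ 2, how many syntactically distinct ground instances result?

14

Ground terms of depth ≤ 2:
  Write N_k for the number of ground terms of depth ≤ k. A term of depth ≤ k is either a constant or a function symbol applied to arguments of depth ≤ k−1, so N_k = 2 + N_{k-1} + N_{k-1}.
  N_0 = 2
  N_1 = 2 + 2 + 2 = 6
  N_2 = 2 + 6 + 6 = 14
So there are 14 ground terms available for substitution.
The body mentions the single quantified variable z; since ground terms form a free algebra, no two substitutions collapse to the same formula.
Number of ground instances = 14.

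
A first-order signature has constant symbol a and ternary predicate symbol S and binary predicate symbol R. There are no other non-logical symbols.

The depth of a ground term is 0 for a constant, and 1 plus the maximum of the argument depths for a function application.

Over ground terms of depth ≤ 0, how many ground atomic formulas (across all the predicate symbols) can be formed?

First count ground terms of depth ≤ 0.
With no function symbols every ground term is a constant, so there is exactly 1 ground term at every depth bound.
N_0 = 1
Explicitly: a.
So |H| = 1.
For each predicate symbol, the number of ground atoms is |H| raised to its arity; summing:
  S: 1^3 = 1;  R: 1^2 = 1
Total ground atoms: 1 + 1 = 2.

2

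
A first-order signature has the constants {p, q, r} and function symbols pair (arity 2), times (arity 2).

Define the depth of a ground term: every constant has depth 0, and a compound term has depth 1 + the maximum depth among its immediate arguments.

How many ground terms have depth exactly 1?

18

If N_k denotes the number of depth-≤k ground terms, the 3 constants give N_0 = 3, and each function symbol of arity r contributes N_{k-1}^r new terms at level k: N_k = 3 + N_{k-1}^2 + N_{k-1}^2.
N_0 = 3
N_1 = 3 + 3^2 + 3^2 = 21
Terms of depth exactly 1: N_1 − N_0 = 21 − 3 = 18.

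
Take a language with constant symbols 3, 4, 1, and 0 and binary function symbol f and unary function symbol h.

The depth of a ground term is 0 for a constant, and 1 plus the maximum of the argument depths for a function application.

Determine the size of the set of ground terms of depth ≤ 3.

Write N_k for the number of ground terms of depth ≤ k. A term of depth ≤ k is either a constant or a function symbol applied to arguments of depth ≤ k−1, so N_k = 4 + N_{k-1}^2 + N_{k-1}.
N_0 = 4
N_1 = 4 + 4^2 + 4 = 24
N_2 = 4 + 24^2 + 24 = 604
N_3 = 4 + 604^2 + 604 = 365424

365424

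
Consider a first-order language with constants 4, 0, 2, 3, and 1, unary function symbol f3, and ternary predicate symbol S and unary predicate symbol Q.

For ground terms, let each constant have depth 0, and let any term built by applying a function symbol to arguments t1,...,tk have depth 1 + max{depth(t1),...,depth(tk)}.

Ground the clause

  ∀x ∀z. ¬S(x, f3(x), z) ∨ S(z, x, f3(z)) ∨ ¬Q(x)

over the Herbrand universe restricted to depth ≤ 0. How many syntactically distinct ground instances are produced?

25

Ground terms of depth ≤ 0:
  Write N_k for the number of ground terms of depth ≤ k. A term of depth ≤ k is either a constant or a function symbol applied to arguments of depth ≤ k−1, so N_k = 5 + N_{k-1}.
  N_0 = 5
  Explicitly: 4, 0, 2, 3, 1.
So there are 5 ground terms available for substitution.
There are 2 variables to instantiate (x, z), each occurring in at least one literal, so different choices give different ground instances.
Number of ground instances = 5^2 = 25.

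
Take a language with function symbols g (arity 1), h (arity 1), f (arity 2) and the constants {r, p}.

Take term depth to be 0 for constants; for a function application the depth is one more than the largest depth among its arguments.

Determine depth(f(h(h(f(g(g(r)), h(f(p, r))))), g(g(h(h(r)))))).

6

depth(g(r)) = 1 + depth(r) = 1 + 0 = 1
depth(g(g(r))) = 1 + depth(g(r)) = 1 + 1 = 2
depth(f(p, r)) = 1 + max(0, 0) = 1
depth(h(f(p, r))) = 1 + depth(f(p, r)) = 1 + 1 = 2
depth(f(g(g(r)), h(f(p, r)))) = 1 + max(2, 2) = 3
depth(h(f(g(g(r)), h(f(p, r))))) = 1 + depth(f(g(g(r)), h(f(p, r)))) = 1 + 3 = 4
depth(h(h(f(g(g(r)), h(f(p, r)))))) = 1 + depth(h(f(g(g(r)), h(f(p, r))))) = 1 + 4 = 5
depth(h(r)) = 1 + depth(r) = 1 + 0 = 1
depth(h(h(r))) = 1 + depth(h(r)) = 1 + 1 = 2
depth(g(h(h(r)))) = 1 + depth(h(h(r))) = 1 + 2 = 3
depth(g(g(h(h(r))))) = 1 + depth(g(h(h(r)))) = 1 + 3 = 4
depth(f(h(h(f(g(g(r)), h(f(p, r))))), g(g(h(h(r)))))) = 1 + max(5, 4) = 6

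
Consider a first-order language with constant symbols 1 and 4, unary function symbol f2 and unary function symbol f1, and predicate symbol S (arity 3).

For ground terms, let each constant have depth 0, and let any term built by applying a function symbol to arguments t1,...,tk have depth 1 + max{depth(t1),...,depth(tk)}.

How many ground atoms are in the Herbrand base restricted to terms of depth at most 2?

First count ground terms of depth ≤ 2.
If N_k denotes the number of depth-≤k ground terms, the 2 constants give N_0 = 2, and each function symbol of arity r contributes N_{k-1}^r new terms at level k: N_k = 2 + N_{k-1} + N_{k-1}.
N_0 = 2
N_1 = 2 + 2 + 2 = 6
N_2 = 2 + 6 + 6 = 14
So |H| = 14.
A ground atom is a predicate applied to a tuple of terms from H, so the count is the sum over predicates of |H|^arity:
  S: 14^3 = 2744
Total ground atoms: 2744.

2744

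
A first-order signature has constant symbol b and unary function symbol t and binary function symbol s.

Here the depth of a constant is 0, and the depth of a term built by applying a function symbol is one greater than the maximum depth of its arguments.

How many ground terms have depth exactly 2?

10

Count level by level. With function symbols t/1, s/2, the terms of depth ≤ k are the 1 constant together with each function applied to depth-≤(k−1) tuples, so N_k = 1 + N_{k-1} + N_{k-1}^2.
N_0 = 1
N_1 = 1 + 1 + 1^2 = 3
N_2 = 1 + 3 + 3^2 = 13
Terms of depth exactly 2: N_2 − N_1 = 13 − 3 = 10.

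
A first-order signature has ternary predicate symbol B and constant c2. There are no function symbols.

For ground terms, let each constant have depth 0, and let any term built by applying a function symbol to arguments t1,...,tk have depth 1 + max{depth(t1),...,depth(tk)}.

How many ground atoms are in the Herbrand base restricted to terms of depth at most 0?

First count ground terms of depth ≤ 0.
With no function symbols every ground term is a constant, so there is exactly 1 ground term at every depth bound.
N_0 = 1
So |H| = 1.
Each predicate of arity r yields |H|^r ground atoms (one per choice of an r-tuple from H):
  B: 1^3 = 1
Total ground atoms: 1.

1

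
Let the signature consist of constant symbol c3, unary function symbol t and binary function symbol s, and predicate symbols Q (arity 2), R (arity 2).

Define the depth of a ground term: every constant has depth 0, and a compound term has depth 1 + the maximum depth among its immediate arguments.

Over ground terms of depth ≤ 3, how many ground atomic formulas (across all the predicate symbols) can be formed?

First count ground terms of depth ≤ 3.
Let N_k = |{terms of depth ≤ k}|. Then N_0 = 1 and N_k = 1 + N_{k-1} + N_{k-1}^2 for k ≥ 1 (one summand per function symbol, arity giving the exponent).
N_0 = 1
N_1 = 1 + 1 + 1^2 = 3
N_2 = 1 + 3 + 3^2 = 13
N_3 = 1 + 13 + 13^2 = 183
So |H| = 183.
Each predicate of arity r yields |H|^r ground atoms (one per choice of an r-tuple from H):
  Q: 183^2 = 33489;  R: 183^2 = 33489
Total ground atoms: 33489 + 33489 = 66978.

66978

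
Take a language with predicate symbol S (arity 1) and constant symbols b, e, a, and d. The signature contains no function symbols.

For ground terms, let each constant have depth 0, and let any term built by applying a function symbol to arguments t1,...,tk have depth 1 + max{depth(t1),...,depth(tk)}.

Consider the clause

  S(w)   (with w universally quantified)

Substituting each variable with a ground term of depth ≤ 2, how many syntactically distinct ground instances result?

4

Ground terms of depth ≤ 2:
  With no function symbols every ground term is a constant, so there are exactly 4 ground terms at every depth bound.
  N_0 = 4
  N_1 = 4
  N_2 = 4
  Explicitly: b, e, a, d.
So there are 4 ground terms available for substitution.
The body mentions the single quantified variable w; since ground terms form a free algebra, no two substitutions collapse to the same formula.
Number of ground instances = 4.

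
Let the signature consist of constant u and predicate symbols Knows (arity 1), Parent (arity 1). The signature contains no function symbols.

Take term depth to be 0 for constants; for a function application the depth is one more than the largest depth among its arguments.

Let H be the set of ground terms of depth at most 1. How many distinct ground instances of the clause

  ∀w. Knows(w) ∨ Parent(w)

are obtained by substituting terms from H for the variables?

1

Ground terms of depth ≤ 1:
  With no function symbols every ground term is a constant, so there is exactly 1 ground term at every depth bound.
  N_0 = 1
  N_1 = 1
So there is exactly 1 ground term available for substitution.
The variable w ranges independently over the available ground terms, and distinct assignments produce distinct instances.
Number of ground instances = 1.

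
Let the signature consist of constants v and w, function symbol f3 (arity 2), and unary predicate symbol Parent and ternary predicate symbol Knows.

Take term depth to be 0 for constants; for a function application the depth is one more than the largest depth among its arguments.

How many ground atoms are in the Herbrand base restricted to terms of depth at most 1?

First count ground terms of depth ≤ 1.
Let N_k = |{terms of depth ≤ k}|. Then N_0 = 2 and N_k = 2 + N_{k-1}^2 for k ≥ 1 (one summand per function symbol, arity giving the exponent).
N_0 = 2
N_1 = 2 + 2^2 = 6
Explicitly: v, w, f3(v, v), f3(v, w), f3(w, v), f3(w, w).
So |H| = 6.
Each predicate of arity r yields |H|^r ground atoms (one per choice of an r-tuple from H):
  Parent: 6;  Knows: 6^3 = 216
Total ground atoms: 6 + 216 = 222.

222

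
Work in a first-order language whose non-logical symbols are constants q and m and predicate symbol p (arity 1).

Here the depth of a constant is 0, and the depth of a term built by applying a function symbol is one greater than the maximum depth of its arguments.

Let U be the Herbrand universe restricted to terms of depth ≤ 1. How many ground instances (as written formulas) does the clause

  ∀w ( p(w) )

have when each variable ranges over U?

2

Ground terms of depth ≤ 1:
  With no function symbols every ground term is a constant, so there are exactly 2 ground terms at every depth bound.
  N_0 = 2
  N_1 = 2
  Explicitly: q, m.
So there are 2 ground terms available for substitution.
The body mentions the single quantified variable w; since ground terms form a free algebra, no two substitutions collapse to the same formula.
Number of ground instances = 2.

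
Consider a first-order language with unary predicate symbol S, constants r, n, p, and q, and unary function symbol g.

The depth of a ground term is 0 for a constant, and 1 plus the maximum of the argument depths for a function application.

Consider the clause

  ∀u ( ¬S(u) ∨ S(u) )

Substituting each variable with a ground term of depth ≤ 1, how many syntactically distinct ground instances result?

8

Ground terms of depth ≤ 1:
  Write N_k for the number of ground terms of depth ≤ k. A term of depth ≤ k is either a constant or a function symbol applied to arguments of depth ≤ k−1, so N_k = 4 + N_{k-1}.
  N_0 = 4
  N_1 = 4 + 4 = 8
So there are 8 ground terms available for substitution.
The clause has 1 distinct variable (u), which appears in the body. In the free term algebra distinct substitutions yield syntactically distinct ground instances.
Number of ground instances = 8.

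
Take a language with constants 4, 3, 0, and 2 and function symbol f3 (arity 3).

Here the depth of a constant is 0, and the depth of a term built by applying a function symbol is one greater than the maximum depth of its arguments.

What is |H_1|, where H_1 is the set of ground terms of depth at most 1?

Let N_k count ground terms of depth at most k. Each non-constant term of depth ≤ k is some function symbol applied to depth-≤(k−1) arguments, giving N_k = 4 + N_{k-1}^3.
N_0 = 4
N_1 = 4 + 4^3 = 68

68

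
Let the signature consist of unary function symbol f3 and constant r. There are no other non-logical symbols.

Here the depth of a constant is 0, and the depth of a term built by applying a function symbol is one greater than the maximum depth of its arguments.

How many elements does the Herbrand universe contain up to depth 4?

Let N_k count ground terms of depth at most k. Each non-constant term of depth ≤ k is some function symbol applied to depth-≤(k−1) arguments, giving N_k = 1 + N_{k-1}.
N_0 = 1
N_1 = 1 + 1 = 2
N_2 = 1 + 2 = 3
N_3 = 1 + 3 = 4
N_4 = 1 + 4 = 5
Explicitly: r, f3(r), f3(f3(r)), f3(f3(f3(r))), f3(f3(f3(f3(r)))).

5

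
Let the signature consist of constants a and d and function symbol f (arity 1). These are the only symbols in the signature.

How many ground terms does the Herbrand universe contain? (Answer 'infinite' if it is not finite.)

infinite

The signature has at least one function symbol (f, arity 1) and at least one constant (a).
Iterating f gives infinitely many distinct ground terms: a, f(a), f(f(a)), ...
So the Herbrand universe is infinite.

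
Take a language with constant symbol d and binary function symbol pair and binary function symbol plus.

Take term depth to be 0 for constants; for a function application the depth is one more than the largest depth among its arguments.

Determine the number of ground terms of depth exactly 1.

2

Write N_k for the number of ground terms of depth ≤ k. A term of depth ≤ k is either a constant or a function symbol applied to arguments of depth ≤ k−1, so N_k = 1 + N_{k-1}^2 + N_{k-1}^2.
N_0 = 1
N_1 = 1 + 1^2 + 1^2 = 3
Terms of depth exactly 1: N_1 − N_0 = 3 − 1 = 2.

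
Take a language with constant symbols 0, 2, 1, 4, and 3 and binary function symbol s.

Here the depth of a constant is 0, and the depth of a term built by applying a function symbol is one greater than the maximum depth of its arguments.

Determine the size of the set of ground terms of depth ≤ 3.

Write N_k for the number of ground terms of depth ≤ k. A term of depth ≤ k is either a constant or a function symbol applied to arguments of depth ≤ k−1, so N_k = 5 + N_{k-1}^2.
N_0 = 5
N_1 = 5 + 5^2 = 30
N_2 = 5 + 30^2 = 905
N_3 = 5 + 905^2 = 819030

819030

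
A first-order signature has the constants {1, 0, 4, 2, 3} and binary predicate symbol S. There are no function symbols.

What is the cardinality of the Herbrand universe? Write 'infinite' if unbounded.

5

There are no function symbols, so every ground term is one of the 5 constants.
The Herbrand universe is {1, 0, 4, 2, 3}, which is finite with 5 elements.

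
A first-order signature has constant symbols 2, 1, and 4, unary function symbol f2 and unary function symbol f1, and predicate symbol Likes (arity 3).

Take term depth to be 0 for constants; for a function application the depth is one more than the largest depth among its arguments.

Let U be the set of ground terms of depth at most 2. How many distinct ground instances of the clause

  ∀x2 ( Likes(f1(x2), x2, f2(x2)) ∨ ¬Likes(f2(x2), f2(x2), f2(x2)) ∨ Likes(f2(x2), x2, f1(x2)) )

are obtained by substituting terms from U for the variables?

Ground terms of depth ≤ 2:
  Let N_k count ground terms of depth at most k. Each non-constant term of depth ≤ k is some function symbol applied to depth-≤(k−1) arguments, giving N_k = 3 + N_{k-1} + N_{k-1}.
  N_0 = 3
  N_1 = 3 + 3 + 3 = 9
  N_2 = 3 + 9 + 9 = 21
So there are 21 ground terms available for substitution.
The variable x2 ranges independently over the available ground terms, and distinct assignments produce distinct instances.
Number of ground instances = 21.

21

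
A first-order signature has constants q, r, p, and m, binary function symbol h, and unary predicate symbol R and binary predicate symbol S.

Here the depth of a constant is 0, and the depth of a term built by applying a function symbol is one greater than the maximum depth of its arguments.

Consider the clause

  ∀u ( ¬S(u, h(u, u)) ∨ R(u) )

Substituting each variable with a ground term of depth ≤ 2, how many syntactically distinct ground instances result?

404

Ground terms of depth ≤ 2:
  Let N_k = |{terms of depth ≤ k}|. Then N_0 = 4 and N_k = 4 + N_{k-1}^2 for k ≥ 1 (one summand per function symbol, arity giving the exponent).
  N_0 = 4
  N_1 = 4 + 4^2 = 20
  N_2 = 4 + 20^2 = 404
So there are 404 ground terms available for substitution.
The variable u ranges independently over the available ground terms, and distinct assignments produce distinct instances.
Number of ground instances = 404.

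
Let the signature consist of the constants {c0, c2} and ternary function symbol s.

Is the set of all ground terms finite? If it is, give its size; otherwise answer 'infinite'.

infinite

The signature has at least one function symbol (s, arity 3) and at least one constant (c0).
Iterating s gives infinitely many distinct ground terms: c0, s(c0, c0, c0), s(s(c0, c0, c0), s(c0, c0, c0), s(c0, c0, c0)), ...
So the Herbrand universe is infinite.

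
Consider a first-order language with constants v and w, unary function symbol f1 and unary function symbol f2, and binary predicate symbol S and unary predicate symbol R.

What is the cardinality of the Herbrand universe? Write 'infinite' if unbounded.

The signature has at least one function symbol (f1, arity 1) and at least one constant (v).
Iterating f1 gives infinitely many distinct ground terms: v, f1(v), f1(f1(v)), ...
So the Herbrand universe is infinite.

infinite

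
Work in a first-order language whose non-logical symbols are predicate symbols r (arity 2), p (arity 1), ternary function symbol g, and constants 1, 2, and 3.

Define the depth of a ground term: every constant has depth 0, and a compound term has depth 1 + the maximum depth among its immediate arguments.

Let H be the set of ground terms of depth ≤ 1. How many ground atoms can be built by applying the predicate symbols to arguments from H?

930

First count ground terms of depth ≤ 1.
Let N_k = |{terms of depth ≤ k}|. Then N_0 = 3 and N_k = 3 + N_{k-1}^3 for k ≥ 1 (one summand per function symbol, arity giving the exponent).
N_0 = 3
N_1 = 3 + 3^3 = 30
So |H| = 30.
Ground atoms are formed by filling each argument slot of a predicate with a term from H, so an r-ary predicate gives |H|^r atoms:
  r: 30^2 = 900;  p: 30
Total ground atoms: 900 + 30 = 930.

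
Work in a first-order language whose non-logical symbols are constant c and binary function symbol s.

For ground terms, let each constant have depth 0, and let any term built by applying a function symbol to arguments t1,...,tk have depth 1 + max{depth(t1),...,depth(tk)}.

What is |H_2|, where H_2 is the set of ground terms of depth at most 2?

Let N_k count ground terms of depth at most k. Each non-constant term of depth ≤ k is some function symbol applied to depth-≤(k−1) arguments, giving N_k = 1 + N_{k-1}^2.
N_0 = 1
N_1 = 1 + 1^2 = 2
N_2 = 1 + 2^2 = 5
Explicitly: c, s(c, c), s(c, s(c, c)), s(s(c, c), c), s(s(c, c), s(c, c)).

5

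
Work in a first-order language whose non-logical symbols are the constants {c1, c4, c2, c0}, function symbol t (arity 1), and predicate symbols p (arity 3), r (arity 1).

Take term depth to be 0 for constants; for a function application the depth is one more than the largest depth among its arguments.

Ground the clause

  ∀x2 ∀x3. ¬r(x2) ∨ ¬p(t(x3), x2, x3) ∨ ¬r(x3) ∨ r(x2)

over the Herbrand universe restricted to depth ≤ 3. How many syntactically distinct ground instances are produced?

Ground terms of depth ≤ 3:
  Let N_k = |{terms of depth ≤ k}|. Then N_0 = 4 and N_k = 4 + N_{k-1} for k ≥ 1 (one summand per function symbol, arity giving the exponent).
  N_0 = 4
  N_1 = 4 + 4 = 8
  N_2 = 4 + 8 = 12
  N_3 = 4 + 12 = 16
So there are 16 ground terms available for substitution.
Each of x2, x3 ranges independently over the available ground terms, and distinct assignments produce distinct instances.
Number of ground instances = 16^2 = 256.

256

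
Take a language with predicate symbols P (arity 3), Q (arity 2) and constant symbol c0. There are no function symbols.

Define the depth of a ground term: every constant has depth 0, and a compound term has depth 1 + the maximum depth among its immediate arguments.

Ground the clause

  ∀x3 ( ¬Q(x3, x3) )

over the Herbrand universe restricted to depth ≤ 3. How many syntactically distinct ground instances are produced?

Ground terms of depth ≤ 3:
  With no function symbols every ground term is a constant, so there is exactly 1 ground term at every depth bound.
  N_0 = 1
  N_1 = 1
  N_2 = 1
  N_3 = 1
  Explicitly: c0.
So there is exactly 1 ground term available for substitution.
The variable x3 ranges independently over the available ground terms, and distinct assignments produce distinct instances.
Number of ground instances = 1.

1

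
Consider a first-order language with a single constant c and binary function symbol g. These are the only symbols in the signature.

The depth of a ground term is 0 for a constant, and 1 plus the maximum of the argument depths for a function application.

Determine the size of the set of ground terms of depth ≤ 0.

Let N_k = |{terms of depth ≤ k}|. Then N_0 = 1 and N_k = 1 + N_{k-1}^2 for k ≥ 1 (one summand per function symbol, arity giving the exponent).
N_0 = 1
Explicitly: c.

1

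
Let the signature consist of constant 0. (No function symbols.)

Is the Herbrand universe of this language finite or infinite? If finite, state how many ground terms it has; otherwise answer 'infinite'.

1

There are no function symbols, so the only ground term is the single constant.
The Herbrand universe is {0}, finite with 1 element.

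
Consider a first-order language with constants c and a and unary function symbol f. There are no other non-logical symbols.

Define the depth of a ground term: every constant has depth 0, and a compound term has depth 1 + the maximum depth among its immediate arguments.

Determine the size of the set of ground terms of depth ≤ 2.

6

Let N_k count ground terms of depth at most k. Each non-constant term of depth ≤ k is some function symbol applied to depth-≤(k−1) arguments, giving N_k = 2 + N_{k-1}.
N_0 = 2
N_1 = 2 + 2 = 4
N_2 = 2 + 4 = 6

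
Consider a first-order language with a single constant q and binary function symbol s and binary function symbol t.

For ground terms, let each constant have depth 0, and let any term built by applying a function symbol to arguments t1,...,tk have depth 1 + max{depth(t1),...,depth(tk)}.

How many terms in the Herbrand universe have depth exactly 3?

704

Let N_k count ground terms of depth at most k. Each non-constant term of depth ≤ k is some function symbol applied to depth-≤(k−1) arguments, giving N_k = 1 + N_{k-1}^2 + N_{k-1}^2.
N_0 = 1
N_1 = 1 + 1^2 + 1^2 = 3
N_2 = 1 + 3^2 + 3^2 = 19
N_3 = 1 + 19^2 + 19^2 = 723
Terms of depth exactly 3: N_3 − N_2 = 723 − 19 = 704.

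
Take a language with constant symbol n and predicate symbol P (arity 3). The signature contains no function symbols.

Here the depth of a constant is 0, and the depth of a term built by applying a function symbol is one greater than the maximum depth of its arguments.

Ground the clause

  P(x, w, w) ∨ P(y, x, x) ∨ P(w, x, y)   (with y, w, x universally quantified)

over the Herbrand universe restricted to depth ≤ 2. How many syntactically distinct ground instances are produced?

Ground terms of depth ≤ 2:
  With no function symbols every ground term is a constant, so there is exactly 1 ground term at every depth bound.
  N_0 = 1
  N_1 = 1
  N_2 = 1
So there is exactly 1 ground term available for substitution.
The body mentions every one of the 3 quantified variables; since ground terms form a free algebra, no two substitutions collapse to the same formula.
Number of ground instances = 1^3 = 1.

1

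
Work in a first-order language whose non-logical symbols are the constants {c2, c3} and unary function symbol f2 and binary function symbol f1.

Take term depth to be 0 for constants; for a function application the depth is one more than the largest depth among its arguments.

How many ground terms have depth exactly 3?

5478

Write N_k for the number of ground terms of depth ≤ k. A term of depth ≤ k is either a constant or a function symbol applied to arguments of depth ≤ k−1, so N_k = 2 + N_{k-1} + N_{k-1}^2.
N_0 = 2
N_1 = 2 + 2 + 2^2 = 8
N_2 = 2 + 8 + 8^2 = 74
N_3 = 2 + 74 + 74^2 = 5552
Terms of depth exactly 3: N_3 − N_2 = 5552 − 74 = 5478.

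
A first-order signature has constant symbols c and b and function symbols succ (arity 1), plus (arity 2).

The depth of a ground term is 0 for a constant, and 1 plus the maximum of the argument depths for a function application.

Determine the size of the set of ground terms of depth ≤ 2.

Count level by level. With function symbols succ/1, plus/2, the terms of depth ≤ k are the 2 constants together with each function applied to depth-≤(k−1) tuples, so N_k = 2 + N_{k-1} + N_{k-1}^2.
N_0 = 2
N_1 = 2 + 2 + 2^2 = 8
N_2 = 2 + 8 + 8^2 = 74

74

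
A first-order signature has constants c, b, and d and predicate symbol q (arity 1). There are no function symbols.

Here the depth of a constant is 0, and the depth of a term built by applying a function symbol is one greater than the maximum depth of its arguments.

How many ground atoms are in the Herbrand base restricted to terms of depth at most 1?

3

First count ground terms of depth ≤ 1.
With no function symbols every ground term is a constant, so there are exactly 3 ground terms at every depth bound.
N_0 = 3
N_1 = 3
So |H| = 3.
Each predicate of arity r yields |H|^r ground atoms (one per choice of an r-tuple from H):
  q: 3
Total ground atoms: 3.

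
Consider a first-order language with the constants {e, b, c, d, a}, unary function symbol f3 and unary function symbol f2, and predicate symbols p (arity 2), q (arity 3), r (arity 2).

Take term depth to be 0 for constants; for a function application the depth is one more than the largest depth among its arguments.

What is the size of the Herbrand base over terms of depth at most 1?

3825

First count ground terms of depth ≤ 1.
If N_k denotes the number of depth-≤k ground terms, the 5 constants give N_0 = 5, and each function symbol of arity r contributes N_{k-1}^r new terms at level k: N_k = 5 + N_{k-1} + N_{k-1}.
N_0 = 5
N_1 = 5 + 5 + 5 = 15
So |H| = 15.
Each predicate of arity r yields |H|^r ground atoms (one per choice of an r-tuple from H):
  p: 15^2 = 225;  q: 15^3 = 3375;  r: 15^2 = 225
Total ground atoms: 225 + 3375 + 225 = 3825.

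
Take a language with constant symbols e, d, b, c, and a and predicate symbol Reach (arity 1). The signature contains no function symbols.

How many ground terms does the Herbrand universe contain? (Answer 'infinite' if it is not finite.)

5

There are no function symbols, so every ground term is one of the 5 constants.
The Herbrand universe is {e, d, b, c, a}, which is finite with 5 elements.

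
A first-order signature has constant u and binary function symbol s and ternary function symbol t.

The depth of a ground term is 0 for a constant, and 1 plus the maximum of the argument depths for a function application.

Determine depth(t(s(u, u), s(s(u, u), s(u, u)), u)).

3

depth(s(u, u)) = 1 + max(0, 0) = 1
depth(s(s(u, u), s(u, u))) = 1 + max(1, 1) = 2
depth(t(s(u, u), s(s(u, u), s(u, u)), u)) = 1 + max(1, 2, 0) = 3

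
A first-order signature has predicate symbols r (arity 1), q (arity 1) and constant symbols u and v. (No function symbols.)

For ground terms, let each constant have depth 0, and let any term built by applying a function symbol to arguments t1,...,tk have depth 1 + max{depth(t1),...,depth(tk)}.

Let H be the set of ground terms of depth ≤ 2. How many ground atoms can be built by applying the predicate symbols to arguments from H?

4

First count ground terms of depth ≤ 2.
With no function symbols every ground term is a constant, so there are exactly 2 ground terms at every depth bound.
N_0 = 2
N_1 = 2
N_2 = 2
Explicitly: u, v.
So |H| = 2.
Ground atoms are formed by filling each argument slot of a predicate with a term from H, so an r-ary predicate gives |H|^r atoms:
  r: 2;  q: 2
Total ground atoms: 2 + 2 = 4.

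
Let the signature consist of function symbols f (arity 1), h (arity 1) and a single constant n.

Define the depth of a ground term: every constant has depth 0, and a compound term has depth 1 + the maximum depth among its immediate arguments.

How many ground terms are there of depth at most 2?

If N_k denotes the number of depth-≤k ground terms, the 1 constant gives N_0 = 1, and each function symbol of arity r contributes N_{k-1}^r new terms at level k: N_k = 1 + N_{k-1} + N_{k-1}.
N_0 = 1
N_1 = 1 + 1 + 1 = 3
N_2 = 1 + 3 + 3 = 7

7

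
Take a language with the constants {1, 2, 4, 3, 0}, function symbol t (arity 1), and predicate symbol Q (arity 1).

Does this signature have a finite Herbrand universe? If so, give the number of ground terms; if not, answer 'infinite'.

The signature has at least one function symbol (t, arity 1) and at least one constant (1).
Iterating t gives infinitely many distinct ground terms: 1, t(1), t(t(1)), ...
So the Herbrand universe is infinite.

infinite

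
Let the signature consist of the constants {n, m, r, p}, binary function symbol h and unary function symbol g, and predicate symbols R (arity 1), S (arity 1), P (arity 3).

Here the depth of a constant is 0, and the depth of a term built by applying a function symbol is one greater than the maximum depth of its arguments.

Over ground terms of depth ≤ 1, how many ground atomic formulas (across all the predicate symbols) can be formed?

13872

First count ground terms of depth ≤ 1.
Count level by level. With function symbols h/2, g/1, the terms of depth ≤ k are the 4 constants together with each function applied to depth-≤(k−1) tuples, so N_k = 4 + N_{k-1}^2 + N_{k-1}.
N_0 = 4
N_1 = 4 + 4^2 + 4 = 24
So |H| = 24.
Each predicate of arity r yields |H|^r ground atoms (one per choice of an r-tuple from H):
  R: 24;  S: 24;  P: 24^3 = 13824
Total ground atoms: 24 + 24 + 13824 = 13872.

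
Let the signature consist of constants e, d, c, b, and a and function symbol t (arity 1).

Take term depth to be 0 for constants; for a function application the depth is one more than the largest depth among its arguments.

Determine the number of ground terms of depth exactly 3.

5

Write N_k for the number of ground terms of depth ≤ k. A term of depth ≤ k is either a constant or a function symbol applied to arguments of depth ≤ k−1, so N_k = 5 + N_{k-1}.
N_0 = 5
N_1 = 5 + 5 = 10
N_2 = 5 + 10 = 15
N_3 = 5 + 15 = 20
Terms of depth exactly 3: N_3 − N_2 = 20 − 15 = 5.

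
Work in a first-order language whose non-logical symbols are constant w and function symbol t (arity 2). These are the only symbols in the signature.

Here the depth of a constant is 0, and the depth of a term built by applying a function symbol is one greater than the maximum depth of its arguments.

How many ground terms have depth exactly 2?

3

If N_k denotes the number of depth-≤k ground terms, the 1 constant gives N_0 = 1, and each function symbol of arity r contributes N_{k-1}^r new terms at level k: N_k = 1 + N_{k-1}^2.
N_0 = 1
N_1 = 1 + 1^2 = 2
N_2 = 1 + 2^2 = 5
Terms of depth exactly 2: N_2 − N_1 = 5 − 2 = 3.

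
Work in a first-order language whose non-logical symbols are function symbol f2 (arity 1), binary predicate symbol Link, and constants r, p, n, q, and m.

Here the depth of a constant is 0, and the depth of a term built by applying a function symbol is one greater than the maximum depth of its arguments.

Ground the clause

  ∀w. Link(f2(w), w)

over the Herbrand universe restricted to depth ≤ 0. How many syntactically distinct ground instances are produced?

Ground terms of depth ≤ 0:
  Let N_k count ground terms of depth at most k. Each non-constant term of depth ≤ k is some function symbol applied to depth-≤(k−1) arguments, giving N_k = 5 + N_{k-1}.
  N_0 = 5
  Explicitly: r, p, n, q, m.
So there are 5 ground terms available for substitution.
The body mentions the single quantified variable w; since ground terms form a free algebra, no two substitutions collapse to the same formula.
Number of ground instances = 5.

5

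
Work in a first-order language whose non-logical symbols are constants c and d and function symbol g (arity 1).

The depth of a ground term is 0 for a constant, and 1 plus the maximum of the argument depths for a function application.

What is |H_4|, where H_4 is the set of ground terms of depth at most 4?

10

Count level by level. With function symbols g/1, the terms of depth ≤ k are the 2 constants together with each function applied to depth-≤(k−1) tuples, so N_k = 2 + N_{k-1}.
N_0 = 2
N_1 = 2 + 2 = 4
N_2 = 2 + 4 = 6
N_3 = 2 + 6 = 8
N_4 = 2 + 8 = 10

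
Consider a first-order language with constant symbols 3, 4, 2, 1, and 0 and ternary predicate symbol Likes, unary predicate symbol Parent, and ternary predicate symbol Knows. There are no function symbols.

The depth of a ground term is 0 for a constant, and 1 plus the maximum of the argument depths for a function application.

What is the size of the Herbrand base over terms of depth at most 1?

First count ground terms of depth ≤ 1.
With no function symbols every ground term is a constant, so there are exactly 5 ground terms at every depth bound.
N_0 = 5
N_1 = 5
Explicitly: 3, 4, 2, 1, 0.
So |H| = 5.
Each predicate of arity r yields |H|^r ground atoms (one per choice of an r-tuple from H):
  Likes: 5^3 = 125;  Parent: 5;  Knows: 5^3 = 125
Total ground atoms: 125 + 5 + 125 = 255.

255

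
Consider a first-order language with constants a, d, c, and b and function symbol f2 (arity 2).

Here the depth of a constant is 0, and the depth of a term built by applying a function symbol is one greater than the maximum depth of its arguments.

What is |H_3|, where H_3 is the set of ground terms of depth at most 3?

Let N_k count ground terms of depth at most k. Each non-constant term of depth ≤ k is some function symbol applied to depth-≤(k−1) arguments, giving N_k = 4 + N_{k-1}^2.
N_0 = 4
N_1 = 4 + 4^2 = 20
N_2 = 4 + 20^2 = 404
N_3 = 4 + 404^2 = 163220

163220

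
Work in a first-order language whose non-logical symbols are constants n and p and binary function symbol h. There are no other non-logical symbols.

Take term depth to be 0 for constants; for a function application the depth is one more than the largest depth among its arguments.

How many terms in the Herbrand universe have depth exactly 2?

Let N_k count ground terms of depth at most k. Each non-constant term of depth ≤ k is some function symbol applied to depth-≤(k−1) arguments, giving N_k = 2 + N_{k-1}^2.
N_0 = 2
N_1 = 2 + 2^2 = 6
N_2 = 2 + 6^2 = 38
Terms of depth exactly 2: N_2 − N_1 = 38 − 6 = 32.

32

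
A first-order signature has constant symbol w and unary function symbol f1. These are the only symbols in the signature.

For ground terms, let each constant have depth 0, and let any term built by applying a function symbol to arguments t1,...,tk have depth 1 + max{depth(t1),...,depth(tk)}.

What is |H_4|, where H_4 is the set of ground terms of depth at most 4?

5

Count level by level. With function symbols f1/1, the terms of depth ≤ k are the 1 constant together with each function applied to depth-≤(k−1) tuples, so N_k = 1 + N_{k-1}.
N_0 = 1
N_1 = 1 + 1 = 2
N_2 = 1 + 2 = 3
N_3 = 1 + 3 = 4
N_4 = 1 + 4 = 5
Explicitly: w, f1(w), f1(f1(w)), f1(f1(f1(w))), f1(f1(f1(f1(w)))).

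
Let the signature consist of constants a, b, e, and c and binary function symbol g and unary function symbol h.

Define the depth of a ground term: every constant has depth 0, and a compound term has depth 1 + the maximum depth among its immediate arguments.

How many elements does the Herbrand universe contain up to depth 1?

24

Let N_k count ground terms of depth at most k. Each non-constant term of depth ≤ k is some function symbol applied to depth-≤(k−1) arguments, giving N_k = 4 + N_{k-1}^2 + N_{k-1}.
N_0 = 4
N_1 = 4 + 4^2 + 4 = 24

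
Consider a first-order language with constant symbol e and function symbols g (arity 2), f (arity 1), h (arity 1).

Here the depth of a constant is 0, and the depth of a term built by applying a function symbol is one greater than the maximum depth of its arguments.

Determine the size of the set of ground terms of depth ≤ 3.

If N_k denotes the number of depth-≤k ground terms, the 1 constant gives N_0 = 1, and each function symbol of arity r contributes N_{k-1}^r new terms at level k: N_k = 1 + N_{k-1}^2 + N_{k-1} + N_{k-1}.
N_0 = 1
N_1 = 1 + 1^2 + 1 + 1 = 4
N_2 = 1 + 4^2 + 4 + 4 = 25
N_3 = 1 + 25^2 + 25 + 25 = 676

676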